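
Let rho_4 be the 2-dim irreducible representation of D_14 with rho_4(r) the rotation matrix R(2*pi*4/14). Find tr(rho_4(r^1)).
chi_{rho_4}(r^1) = 2*cos(2*pi*4*1/14) = -2*cos(3*pi/7)

Details: rho_4(r^1) is rotation by angle 2*pi*4*1/14, whose trace is 2*cos(2*pi*4*1/14) = -2*cos(3*pi/7).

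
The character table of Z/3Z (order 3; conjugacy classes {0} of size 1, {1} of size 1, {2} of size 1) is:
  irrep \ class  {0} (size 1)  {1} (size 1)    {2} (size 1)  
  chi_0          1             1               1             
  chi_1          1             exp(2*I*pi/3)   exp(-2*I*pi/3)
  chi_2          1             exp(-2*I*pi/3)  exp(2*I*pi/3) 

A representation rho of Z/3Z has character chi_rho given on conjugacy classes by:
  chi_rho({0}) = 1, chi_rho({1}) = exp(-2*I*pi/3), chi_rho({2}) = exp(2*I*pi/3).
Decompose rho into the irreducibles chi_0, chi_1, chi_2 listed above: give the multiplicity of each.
Multiplicities: chi_0: 0, chi_1: 0, chi_2: 1.

Use <chi_rho, chi> = (1/|G|) sum_C |C| * chi_rho(C) * conj(chi(C)) with |G| = 3 for each irreducible chi in the table:
  <chi_rho, chi_0> = (1/3)[1*(1)*conj(1) + 1*(exp(-2*I*pi/3))*conj(1) + 1*(exp(2*I*pi/3))*conj(1)]
      = (1/3)[(1) + (exp(-2*I*pi/3)) + (exp(2*I*pi/3))] = 0/3 = 0
  <chi_rho, chi_1> = (1/3)[1*(1)*conj(1) + 1*(exp(-2*I*pi/3))*conj(exp(2*I*pi/3)) + 1*(exp(2*I*pi/3))*conj(exp(-2*I*pi/3))]
      = (1/3)[(1) + (exp(2*I*pi/3)) + (exp(-2*I*pi/3))] = 0/3 = 0
  <chi_rho, chi_2> = (1/3)[1*(1)*conj(1) + 1*(exp(-2*I*pi/3))*conj(exp(-2*I*pi/3)) + 1*(exp(2*I*pi/3))*conj(exp(2*I*pi/3))]
      = (1/3)[(1) + (1) + (1)] = 3/3 = 1
(Exp terms are combined using exp(i*s)*conj(exp(i*t)) = exp(i*(s-t)), and sums of them are collapsed using the identity that for every m > 1 the m distinct m-th roots of unity sum to 0, e.g. 1 + exp(2*I*pi/3) + exp(-2*I*pi/3) = 0.)
Dimension check: dim(rho) = sum (mult * dim) = 0*1 + 0*1 + 1*1 = 1 = chi_rho(e) = 1.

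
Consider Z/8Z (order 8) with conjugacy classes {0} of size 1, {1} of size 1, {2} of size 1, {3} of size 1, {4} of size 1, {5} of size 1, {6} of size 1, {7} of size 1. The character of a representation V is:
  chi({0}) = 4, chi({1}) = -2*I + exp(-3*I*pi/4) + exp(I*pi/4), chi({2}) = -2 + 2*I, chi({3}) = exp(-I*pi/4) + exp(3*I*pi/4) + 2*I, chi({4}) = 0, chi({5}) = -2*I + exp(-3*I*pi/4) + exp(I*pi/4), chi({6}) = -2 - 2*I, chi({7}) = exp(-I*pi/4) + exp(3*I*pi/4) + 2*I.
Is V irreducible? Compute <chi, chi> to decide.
Not irreducible (reducible): <chi, chi> = 6 > 1.

Why: <chi, chi> = (1/|G|) sum_C |C| * |chi(C)|^2 = (1/8)[1*|4|^2 + 1*|-2*I + exp(-3*I*pi/4) + exp(I*pi/4)|^2 + 1*|-2 + 2*I|^2 + 1*|exp(-I*pi/4) + exp(3*I*pi/4) + 2*I|^2 + 1*|0|^2 + 1*|-2*I + exp(-3*I*pi/4) + exp(I*pi/4)|^2 + 1*|-2 - 2*I|^2 + 1*|exp(-I*pi/4) + exp(3*I*pi/4) + 2*I|^2]
  = (1/8)[(16) + (4) + (8) + (4) + (0) + (4) + (8) + (4)] = 48/8 = 6.
(Exp terms are combined using exp(i*s)*conj(exp(i*t)) = exp(i*(s-t)), and sums of them are collapsed using the identity that for every m > 1 the m distinct m-th roots of unity sum to 0, e.g. 1 + exp(2*I*pi/3) + exp(-2*I*pi/3) = 0.)
A character is irreducible iff <chi, chi> = 1, so this representation is reducible.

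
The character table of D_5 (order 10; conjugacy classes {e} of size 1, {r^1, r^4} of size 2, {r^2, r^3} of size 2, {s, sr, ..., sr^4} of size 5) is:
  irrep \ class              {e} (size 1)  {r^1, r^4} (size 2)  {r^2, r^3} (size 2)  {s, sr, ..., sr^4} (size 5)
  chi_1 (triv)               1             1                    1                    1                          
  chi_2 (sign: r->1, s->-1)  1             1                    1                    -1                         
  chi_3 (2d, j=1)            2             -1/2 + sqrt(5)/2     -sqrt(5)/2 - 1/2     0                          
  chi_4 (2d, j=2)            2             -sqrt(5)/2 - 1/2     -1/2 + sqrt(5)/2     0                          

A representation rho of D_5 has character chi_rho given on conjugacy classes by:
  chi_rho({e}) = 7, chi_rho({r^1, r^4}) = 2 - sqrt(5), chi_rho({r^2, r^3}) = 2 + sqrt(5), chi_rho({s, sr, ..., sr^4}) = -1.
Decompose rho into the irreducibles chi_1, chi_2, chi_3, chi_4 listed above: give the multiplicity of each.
Multiplicities: chi_1: 1, chi_2: 2, chi_3: 0, chi_4: 2.

Derivation: Use <chi_rho, chi> = (1/|G|) sum_C |C| * chi_rho(C) * conj(chi(C)) with |G| = 10 for each irreducible chi in the table:
  <chi_rho, chi_1> = (1/10)[1*(7)*conj(1) + 2*(2 - sqrt(5))*conj(1) + 2*(2 + sqrt(5))*conj(1) + 5*(-1)*conj(1)]
      = (1/10)[(7) + (4 - 2*sqrt(5)) + (4 + 2*sqrt(5)) + (-5)] = 10/10 = 1
  <chi_rho, chi_2> = (1/10)[1*(7)*conj(1) + 2*(2 - sqrt(5))*conj(1) + 2*(2 + sqrt(5))*conj(1) + 5*(-1)*conj(-1)]
      = (1/10)[(7) + (4 - 2*sqrt(5)) + (4 + 2*sqrt(5)) + (5)] = 20/10 = 2
  <chi_rho, chi_3> = (1/10)[1*(7)*conj(2) + 2*(2 - sqrt(5))*conj(-1/2 + sqrt(5)/2) + 2*(2 + sqrt(5))*conj(-sqrt(5)/2 - 1/2) + 5*(-1)*conj(0)]
      = (1/10)[(14) + (-7 + 3*sqrt(5)) + (-7 - 3*sqrt(5)) + (0)] = 0/10 = 0
  <chi_rho, chi_4> = (1/10)[1*(7)*conj(2) + 2*(2 - sqrt(5))*conj(-sqrt(5)/2 - 1/2) + 2*(2 + sqrt(5))*conj(-1/2 + sqrt(5)/2) + 5*(-1)*conj(0)]
      = (1/10)[(14) + (3 - sqrt(5)) + (sqrt(5) + 3) + (0)] = 20/10 = 2
Dimension check: dim(rho) = sum (mult * dim) = 1*1 + 2*1 + 0*2 + 2*2 = 7 = chi_rho(e) = 7.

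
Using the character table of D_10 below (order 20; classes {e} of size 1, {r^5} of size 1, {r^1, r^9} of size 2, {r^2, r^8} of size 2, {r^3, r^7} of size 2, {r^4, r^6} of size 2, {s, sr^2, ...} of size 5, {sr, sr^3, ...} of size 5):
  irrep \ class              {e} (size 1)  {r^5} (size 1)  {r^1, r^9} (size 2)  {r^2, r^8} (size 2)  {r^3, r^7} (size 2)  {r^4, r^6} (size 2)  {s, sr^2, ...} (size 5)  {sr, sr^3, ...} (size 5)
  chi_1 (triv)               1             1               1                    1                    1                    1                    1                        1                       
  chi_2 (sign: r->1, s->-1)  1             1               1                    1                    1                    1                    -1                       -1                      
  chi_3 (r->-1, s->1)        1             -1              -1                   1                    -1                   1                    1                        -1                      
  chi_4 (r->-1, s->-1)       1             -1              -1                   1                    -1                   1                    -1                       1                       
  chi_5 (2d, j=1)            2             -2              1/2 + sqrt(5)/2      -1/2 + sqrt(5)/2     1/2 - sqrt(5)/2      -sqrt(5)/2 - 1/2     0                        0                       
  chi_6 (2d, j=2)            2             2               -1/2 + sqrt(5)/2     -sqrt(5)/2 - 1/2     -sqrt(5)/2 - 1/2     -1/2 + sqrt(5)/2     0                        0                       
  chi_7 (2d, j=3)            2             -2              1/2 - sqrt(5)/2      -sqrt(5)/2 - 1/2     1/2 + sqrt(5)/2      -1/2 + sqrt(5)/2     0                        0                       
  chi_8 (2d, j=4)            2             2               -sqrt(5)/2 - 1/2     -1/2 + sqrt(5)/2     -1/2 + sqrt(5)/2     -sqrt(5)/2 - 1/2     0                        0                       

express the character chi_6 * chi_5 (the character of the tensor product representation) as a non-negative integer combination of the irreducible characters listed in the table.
chi_6 tensor chi_5 = chi_5 + chi_7 (all other irreducibles have multiplicity 0).

Argument: The character of a tensor product is the pointwise product (chi_6 * chi_5)(C) = chi_6(C) * chi_5(C):
  {e}: (2)*(2), {r^5}: (2)*(-2), {r^1, r^9}: (-1/2 + sqrt(5)/2)*(1/2 + sqrt(5)/2), {r^2, r^8}: (-sqrt(5)/2 - 1/2)*(-1/2 + sqrt(5)/2), {r^3, r^7}: (-sqrt(5)/2 - 1/2)*(1/2 - sqrt(5)/2), {r^4, r^6}: (-1/2 + sqrt(5)/2)*(-sqrt(5)/2 - 1/2), {s, sr^2, ...}: (0)*(0), {sr, sr^3, ...}: (0)*(0)
so (chi_6 * chi_5) takes values
  {e} -> 4, {r^5} -> -4, {r^1, r^9} -> 1, {r^2, r^8} -> -1, {r^3, r^7} -> 1, {r^4, r^6} -> -1, {s, sr^2, ...} -> 0, {sr, sr^3, ...} -> 0.
Now take the inner product of this character with each irreducible chi from the table, <chi_6*chi_5, chi> = (1/20) sum_C |C| (chi_6*chi_5)(C) conj(chi(C)):
  <chi_6*chi_5, chi_1> = (1/20)[1*(4)*conj(1) + 1*(-4)*conj(1) + 2*(1)*conj(1) + 2*(-1)*conj(1) + 2*(1)*conj(1) + 2*(-1)*conj(1) + 5*(0)*conj(1) + 5*(0)*conj(1)]
      = (1/20)[(4) + (-4) + (2) + (-2) + (2) + (-2) + (0) + (0)] = 0/20 = 0
  <chi_6*chi_5, chi_2> = (1/20)[1*(4)*conj(1) + 1*(-4)*conj(1) + 2*(1)*conj(1) + 2*(-1)*conj(1) + 2*(1)*conj(1) + 2*(-1)*conj(1) + 5*(0)*conj(-1) + 5*(0)*conj(-1)]
      = (1/20)[(4) + (-4) + (2) + (-2) + (2) + (-2) + (0) + (0)] = 0/20 = 0
  <chi_6*chi_5, chi_3> = (1/20)[1*(4)*conj(1) + 1*(-4)*conj(-1) + 2*(1)*conj(-1) + 2*(-1)*conj(1) + 2*(1)*conj(-1) + 2*(-1)*conj(1) + 5*(0)*conj(1) + 5*(0)*conj(-1)]
      = (1/20)[(4) + (4) + (-2) + (-2) + (-2) + (-2) + (0) + (0)] = 0/20 = 0
  <chi_6*chi_5, chi_4> = (1/20)[1*(4)*conj(1) + 1*(-4)*conj(-1) + 2*(1)*conj(-1) + 2*(-1)*conj(1) + 2*(1)*conj(-1) + 2*(-1)*conj(1) + 5*(0)*conj(-1) + 5*(0)*conj(1)]
      = (1/20)[(4) + (4) + (-2) + (-2) + (-2) + (-2) + (0) + (0)] = 0/20 = 0
  <chi_6*chi_5, chi_5> = (1/20)[1*(4)*conj(2) + 1*(-4)*conj(-2) + 2*(1)*conj(1/2 + sqrt(5)/2) + 2*(-1)*conj(-1/2 + sqrt(5)/2) + 2*(1)*conj(1/2 - sqrt(5)/2) + 2*(-1)*conj(-sqrt(5)/2 - 1/2) + 5*(0)*conj(0) + 5*(0)*conj(0)]
      = (1/20)[(8) + (8) + (1 + sqrt(5)) + (1 - sqrt(5)) + (1 - sqrt(5)) + (1 + sqrt(5)) + (0) + (0)] = 20/20 = 1
  <chi_6*chi_5, chi_6> = (1/20)[1*(4)*conj(2) + 1*(-4)*conj(2) + 2*(1)*conj(-1/2 + sqrt(5)/2) + 2*(-1)*conj(-sqrt(5)/2 - 1/2) + 2*(1)*conj(-sqrt(5)/2 - 1/2) + 2*(-1)*conj(-1/2 + sqrt(5)/2) + 5*(0)*conj(0) + 5*(0)*conj(0)]
      = (1/20)[(8) + (-8) + (-1 + sqrt(5)) + (1 + sqrt(5)) + (-sqrt(5) - 1) + (1 - sqrt(5)) + (0) + (0)] = 0/20 = 0
  <chi_6*chi_5, chi_7> = (1/20)[1*(4)*conj(2) + 1*(-4)*conj(-2) + 2*(1)*conj(1/2 - sqrt(5)/2) + 2*(-1)*conj(-sqrt(5)/2 - 1/2) + 2*(1)*conj(1/2 + sqrt(5)/2) + 2*(-1)*conj(-1/2 + sqrt(5)/2) + 5*(0)*conj(0) + 5*(0)*conj(0)]
      = (1/20)[(8) + (8) + (1 - sqrt(5)) + (1 + sqrt(5)) + (1 + sqrt(5)) + (1 - sqrt(5)) + (0) + (0)] = 20/20 = 1
  <chi_6*chi_5, chi_8> = (1/20)[1*(4)*conj(2) + 1*(-4)*conj(2) + 2*(1)*conj(-sqrt(5)/2 - 1/2) + 2*(-1)*conj(-1/2 + sqrt(5)/2) + 2*(1)*conj(-1/2 + sqrt(5)/2) + 2*(-1)*conj(-sqrt(5)/2 - 1/2) + 5*(0)*conj(0) + 5*(0)*conj(0)]
      = (1/20)[(8) + (-8) + (-sqrt(5) - 1) + (1 - sqrt(5)) + (-1 + sqrt(5)) + (1 + sqrt(5)) + (0) + (0)] = 0/20 = 0
Hence the multiplicities are chi_5: 1, chi_7: 1. Dimension check: dim(chi_6)*dim(chi_5) = 2*2 = 4 and sum (mult * dim) = 1*2 + 1*2 = 4.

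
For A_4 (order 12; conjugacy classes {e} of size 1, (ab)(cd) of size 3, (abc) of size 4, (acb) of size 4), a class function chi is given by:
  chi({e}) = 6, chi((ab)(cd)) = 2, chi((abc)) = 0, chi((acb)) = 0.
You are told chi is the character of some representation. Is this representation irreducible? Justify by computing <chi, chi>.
Not irreducible (reducible): <chi, chi> = 4 > 1.

Solution. <chi, chi> = (1/|G|) sum_C |C| * |chi(C)|^2 = (1/12)[1*|6|^2 + 3*|2|^2 + 4*|0|^2 + 4*|0|^2]
  = (1/12)[(36) + (12) + (0) + (0)] = 48/12 = 4.
(Exp terms are combined using exp(i*s)*conj(exp(i*t)) = exp(i*(s-t)), and sums of them are collapsed using the identity that for every m > 1 the m distinct m-th roots of unity sum to 0, e.g. 1 + exp(2*I*pi/3) + exp(-2*I*pi/3) = 0.)
A character is irreducible iff <chi, chi> = 1, so this representation is reducible.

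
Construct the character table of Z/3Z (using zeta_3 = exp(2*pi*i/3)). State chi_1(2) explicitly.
Character table of Z/3Z (irreps indexed chi_0,...,chi_2 with chi_k(m) = zeta_3^(k*m), zeta_3 = exp(2*pi*i/3)):
  irrep \ class  {0} (size 1)  {1} (size 1)    {2} (size 1)  
  chi_0          1             1               1             
  chi_1          1             exp(2*I*pi/3)   exp(-2*I*pi/3)
  chi_2          1             exp(-2*I*pi/3)  exp(2*I*pi/3) 

Spot check: chi_1(2) = zeta_3^(1*2) = zeta_3^2 = exp(-2*I*pi/3).

Reasoning: Z/3Z is abelian, so all 3 irreducible complex representations are 1-dimensional. They are given by chi_k(m) = zeta_3^(k*m) for k = 0,...,2. Row orthogonality: sum_m chi_k(m) conj(chi_l(m)) = 3 * [k = l].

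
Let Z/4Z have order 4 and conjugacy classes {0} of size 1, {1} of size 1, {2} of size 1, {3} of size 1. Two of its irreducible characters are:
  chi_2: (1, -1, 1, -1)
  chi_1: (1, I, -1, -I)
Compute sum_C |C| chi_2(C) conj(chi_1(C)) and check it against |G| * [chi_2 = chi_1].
Sum = 0; so <chi_2, chi_1> = 0 (distinct irreducibles are orthogonal).

Solution. Compute term by term over conjugacy classes (|C| * chi_2(C) * conj(chi_1(C))):
  1*(1)*conj(1) + 1*(-1)*conj(I) + 1*(1)*conj(-1) + 1*(-1)*conj(-I)
  = (1) + (I) + (-1) + (-I)
  = 0.
(Exp terms are combined using exp(i*s)*conj(exp(i*t)) = exp(i*(s-t)), and sums of them are collapsed using the identity that for every m > 1 the m distinct m-th roots of unity sum to 0, e.g. 1 + exp(2*I*pi/3) + exp(-2*I*pi/3) = 0.)
Dividing by |G| = 4 gives 0/4 = 0, matching the row-orthogonality relation <chi_2, chi_1> = [chi_2 = chi_1].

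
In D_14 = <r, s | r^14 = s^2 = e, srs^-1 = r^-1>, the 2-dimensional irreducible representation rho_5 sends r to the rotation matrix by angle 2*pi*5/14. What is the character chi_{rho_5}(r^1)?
chi_{rho_5}(r^1) = 2*cos(2*pi*5*1/14) = -2*cos(2*pi/7)

Proof sketch: rho_5(r^1) is rotation by angle 2*pi*5*1/14, whose trace is 2*cos(2*pi*5*1/14) = -2*cos(2*pi/7).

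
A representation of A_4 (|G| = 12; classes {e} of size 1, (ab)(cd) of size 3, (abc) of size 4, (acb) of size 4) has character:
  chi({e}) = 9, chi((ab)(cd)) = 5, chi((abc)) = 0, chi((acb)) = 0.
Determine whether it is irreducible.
Not irreducible (reducible): <chi, chi> = 13 > 1.

Proof sketch: <chi, chi> = (1/|G|) sum_C |C| * |chi(C)|^2 = (1/12)[1*|9|^2 + 3*|5|^2 + 4*|0|^2 + 4*|0|^2]
  = (1/12)[(81) + (75) + (0) + (0)] = 156/12 = 13.
(Exp terms are combined using exp(i*s)*conj(exp(i*t)) = exp(i*(s-t)), and sums of them are collapsed using the identity that for every m > 1 the m distinct m-th roots of unity sum to 0, e.g. 1 + exp(2*I*pi/3) + exp(-2*I*pi/3) = 0.)
A character is irreducible iff <chi, chi> = 1, so this representation is reducible.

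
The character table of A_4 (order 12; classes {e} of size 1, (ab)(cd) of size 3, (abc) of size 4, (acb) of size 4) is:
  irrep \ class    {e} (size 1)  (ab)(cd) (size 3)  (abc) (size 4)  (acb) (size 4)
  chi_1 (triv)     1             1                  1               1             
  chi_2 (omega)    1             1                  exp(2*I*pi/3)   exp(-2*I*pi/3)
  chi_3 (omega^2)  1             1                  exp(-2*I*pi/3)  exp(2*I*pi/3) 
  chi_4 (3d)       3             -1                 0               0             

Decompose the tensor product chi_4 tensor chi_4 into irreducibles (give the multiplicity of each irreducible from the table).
chi_4 tensor chi_4 = chi_1 + chi_2 + chi_3 + 2*chi_4 (all other irreducibles have multiplicity 0).

Why: The character of a tensor product is the pointwise product (chi_4 * chi_4)(C) = chi_4(C) * chi_4(C):
  {e}: (3)*(3), (ab)(cd): (-1)*(-1), (abc): (0)*(0), (acb): (0)*(0)
so (chi_4 * chi_4) takes values
  {e} -> 9, (ab)(cd) -> 1, (abc) -> 0, (acb) -> 0.
Now take the inner product of this character with each irreducible chi from the table, <chi_4*chi_4, chi> = (1/12) sum_C |C| (chi_4*chi_4)(C) conj(chi(C)):
  <chi_4*chi_4, chi_1> = (1/12)[1*(9)*conj(1) + 3*(1)*conj(1) + 4*(0)*conj(1) + 4*(0)*conj(1)]
      = (1/12)[(9) + (3) + (0) + (0)] = 12/12 = 1
  <chi_4*chi_4, chi_2> = (1/12)[1*(9)*conj(1) + 3*(1)*conj(1) + 4*(0)*conj(exp(2*I*pi/3)) + 4*(0)*conj(exp(-2*I*pi/3))]
      = (1/12)[(9) + (3) + (0) + (0)] = 12/12 = 1
  <chi_4*chi_4, chi_3> = (1/12)[1*(9)*conj(1) + 3*(1)*conj(1) + 4*(0)*conj(exp(-2*I*pi/3)) + 4*(0)*conj(exp(2*I*pi/3))]
      = (1/12)[(9) + (3) + (0) + (0)] = 12/12 = 1
  <chi_4*chi_4, chi_4> = (1/12)[1*(9)*conj(3) + 3*(1)*conj(-1) + 4*(0)*conj(0) + 4*(0)*conj(0)]
      = (1/12)[(27) + (-3) + (0) + (0)] = 24/12 = 2
(Exp terms are combined using exp(i*s)*conj(exp(i*t)) = exp(i*(s-t)), and sums of them are collapsed using the identity that for every m > 1 the m distinct m-th roots of unity sum to 0, e.g. 1 + exp(2*I*pi/3) + exp(-2*I*pi/3) = 0.)
Hence the multiplicities are chi_1: 1, chi_2: 1, chi_3: 1, chi_4: 2. Dimension check: dim(chi_4)*dim(chi_4) = 3*3 = 9 and sum (mult * dim) = 1*1 + 1*1 + 1*1 + 2*3 = 9.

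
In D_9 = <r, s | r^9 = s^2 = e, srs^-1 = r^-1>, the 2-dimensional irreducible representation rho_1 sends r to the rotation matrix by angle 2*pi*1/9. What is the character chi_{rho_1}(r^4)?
chi_{rho_1}(r^4) = 2*cos(2*pi*1*4/9) = -2*cos(pi/9)

Why: rho_1(r^4) is rotation by angle 2*pi*1*4/9, whose trace is 2*cos(2*pi*1*4/9) = -2*cos(pi/9).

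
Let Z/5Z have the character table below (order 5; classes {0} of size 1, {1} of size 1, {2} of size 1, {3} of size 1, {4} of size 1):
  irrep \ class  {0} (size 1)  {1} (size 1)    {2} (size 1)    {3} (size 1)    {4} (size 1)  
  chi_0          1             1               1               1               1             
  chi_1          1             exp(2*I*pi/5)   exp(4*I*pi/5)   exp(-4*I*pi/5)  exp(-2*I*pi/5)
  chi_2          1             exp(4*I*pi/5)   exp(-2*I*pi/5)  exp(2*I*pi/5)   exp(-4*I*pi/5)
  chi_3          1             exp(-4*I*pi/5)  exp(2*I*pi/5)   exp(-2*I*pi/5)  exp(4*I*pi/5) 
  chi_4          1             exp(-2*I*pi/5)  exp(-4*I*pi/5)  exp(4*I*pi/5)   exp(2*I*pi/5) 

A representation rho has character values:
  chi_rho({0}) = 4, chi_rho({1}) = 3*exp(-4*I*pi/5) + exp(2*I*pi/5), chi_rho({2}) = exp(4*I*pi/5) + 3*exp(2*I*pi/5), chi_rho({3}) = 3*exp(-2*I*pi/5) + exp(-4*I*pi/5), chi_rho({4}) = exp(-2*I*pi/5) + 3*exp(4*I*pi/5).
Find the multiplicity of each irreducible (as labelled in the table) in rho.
Multiplicities: chi_0: 0, chi_1: 1, chi_2: 0, chi_3: 3, chi_4: 0.

Working: Use <chi_rho, chi> = (1/|G|) sum_C |C| * chi_rho(C) * conj(chi(C)) with |G| = 5 for each irreducible chi in the table:
  <chi_rho, chi_0> = (1/5)[1*(4)*conj(1) + 1*(3*exp(-4*I*pi/5) + exp(2*I*pi/5))*conj(1) + 1*(exp(4*I*pi/5) + 3*exp(2*I*pi/5))*conj(1) + 1*(3*exp(-2*I*pi/5) + exp(-4*I*pi/5))*conj(1) + 1*(exp(-2*I*pi/5) + 3*exp(4*I*pi/5))*conj(1)]
      = (1/5)[(4) + (3*exp(-4*I*pi/5) + exp(2*I*pi/5)) + (exp(4*I*pi/5) + 3*exp(2*I*pi/5)) + (3*exp(-2*I*pi/5) + exp(-4*I*pi/5)) + (exp(-2*I*pi/5) + 3*exp(4*I*pi/5))] = 0/5 = 0
  <chi_rho, chi_1> = (1/5)[1*(4)*conj(1) + 1*(3*exp(-4*I*pi/5) + exp(2*I*pi/5))*conj(exp(2*I*pi/5)) + 1*(exp(4*I*pi/5) + 3*exp(2*I*pi/5))*conj(exp(4*I*pi/5)) + 1*(3*exp(-2*I*pi/5) + exp(-4*I*pi/5))*conj(exp(-4*I*pi/5)) + 1*(exp(-2*I*pi/5) + 3*exp(4*I*pi/5))*conj(exp(-2*I*pi/5))]
      = (1/5)[(4) + (1 + 3*exp(4*I*pi/5)) + (1 + 3*exp(-2*I*pi/5)) + (1 + 3*exp(2*I*pi/5)) + (1 + 3*exp(-4*I*pi/5))] = 5/5 = 1
  <chi_rho, chi_2> = (1/5)[1*(4)*conj(1) + 1*(3*exp(-4*I*pi/5) + exp(2*I*pi/5))*conj(exp(4*I*pi/5)) + 1*(exp(4*I*pi/5) + 3*exp(2*I*pi/5))*conj(exp(-2*I*pi/5)) + 1*(3*exp(-2*I*pi/5) + exp(-4*I*pi/5))*conj(exp(2*I*pi/5)) + 1*(exp(-2*I*pi/5) + 3*exp(4*I*pi/5))*conj(exp(-4*I*pi/5))]
      = (1/5)[(4) + (exp(-2*I*pi/5) + 3*exp(2*I*pi/5)) + (exp(-4*I*pi/5) + 3*exp(4*I*pi/5)) + (3*exp(-4*I*pi/5) + exp(4*I*pi/5)) + (3*exp(-2*I*pi/5) + exp(2*I*pi/5))] = 0/5 = 0
  <chi_rho, chi_3> = (1/5)[1*(4)*conj(1) + 1*(3*exp(-4*I*pi/5) + exp(2*I*pi/5))*conj(exp(-4*I*pi/5)) + 1*(exp(4*I*pi/5) + 3*exp(2*I*pi/5))*conj(exp(2*I*pi/5)) + 1*(3*exp(-2*I*pi/5) + exp(-4*I*pi/5))*conj(exp(-2*I*pi/5)) + 1*(exp(-2*I*pi/5) + 3*exp(4*I*pi/5))*conj(exp(4*I*pi/5))]
      = (1/5)[(4) + (3 + exp(-4*I*pi/5)) + (3 + exp(2*I*pi/5)) + (3 + exp(-2*I*pi/5)) + (3 + exp(4*I*pi/5))] = 15/5 = 3
  <chi_rho, chi_4> = (1/5)[1*(4)*conj(1) + 1*(3*exp(-4*I*pi/5) + exp(2*I*pi/5))*conj(exp(-2*I*pi/5)) + 1*(exp(4*I*pi/5) + 3*exp(2*I*pi/5))*conj(exp(-4*I*pi/5)) + 1*(3*exp(-2*I*pi/5) + exp(-4*I*pi/5))*conj(exp(4*I*pi/5)) + 1*(exp(-2*I*pi/5) + 3*exp(4*I*pi/5))*conj(exp(2*I*pi/5))]
      = (1/5)[(4) + (3*exp(-2*I*pi/5) + exp(4*I*pi/5)) + (3*exp(-4*I*pi/5) + exp(-2*I*pi/5)) + (exp(2*I*pi/5) + 3*exp(4*I*pi/5)) + (exp(-4*I*pi/5) + 3*exp(2*I*pi/5))] = 0/5 = 0
(Exp terms are combined using exp(i*s)*conj(exp(i*t)) = exp(i*(s-t)), and sums of them are collapsed using the identity that for every m > 1 the m distinct m-th roots of unity sum to 0, e.g. 1 + exp(2*I*pi/3) + exp(-2*I*pi/3) = 0.)
Dimension check: dim(rho) = sum (mult * dim) = 0*1 + 1*1 + 0*1 + 3*1 + 0*1 = 4 = chi_rho(e) = 4.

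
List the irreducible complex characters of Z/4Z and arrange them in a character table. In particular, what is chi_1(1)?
Character table of Z/4Z (irreps indexed chi_0,...,chi_3 with chi_k(m) = zeta_4^(k*m), zeta_4 = exp(2*pi*i/4)):
  irrep \ class  {0} (size 1)  {1} (size 1)  {2} (size 1)  {3} (size 1)
  chi_0          1             1             1             1           
  chi_1          1             I             -1            -I          
  chi_2          1             -1            1             -1          
  chi_3          1             -I            -1            I           

Spot check: chi_1(1) = zeta_4^(1*1) = zeta_4^1 = I.

Details: Z/4Z is abelian, so all 4 irreducible complex representations are 1-dimensional. They are given by chi_k(m) = zeta_4^(k*m) for k = 0,...,3. Row orthogonality: sum_m chi_k(m) conj(chi_l(m)) = 4 * [k = l].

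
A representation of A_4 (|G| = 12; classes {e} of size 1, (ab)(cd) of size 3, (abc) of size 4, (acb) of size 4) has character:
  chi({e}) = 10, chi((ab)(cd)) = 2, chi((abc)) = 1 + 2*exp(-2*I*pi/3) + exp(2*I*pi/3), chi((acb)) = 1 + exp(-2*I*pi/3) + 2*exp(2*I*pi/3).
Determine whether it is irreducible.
Not irreducible (reducible): <chi, chi> = 10 > 1.

Reasoning: <chi, chi> = (1/|G|) sum_C |C| * |chi(C)|^2 = (1/12)[1*|10|^2 + 3*|2|^2 + 4*|1 + 2*exp(-2*I*pi/3) + exp(2*I*pi/3)|^2 + 4*|1 + exp(-2*I*pi/3) + 2*exp(2*I*pi/3)|^2]
  = (1/12)[(100) + (12) + (4) + (4)] = 120/12 = 10.
(Exp terms are combined using exp(i*s)*conj(exp(i*t)) = exp(i*(s-t)), and sums of them are collapsed using the identity that for every m > 1 the m distinct m-th roots of unity sum to 0, e.g. 1 + exp(2*I*pi/3) + exp(-2*I*pi/3) = 0.)
A character is irreducible iff <chi, chi> = 1, so this representation is reducible.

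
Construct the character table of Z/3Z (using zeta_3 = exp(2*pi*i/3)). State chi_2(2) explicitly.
Character table of Z/3Z (irreps indexed chi_0,...,chi_2 with chi_k(m) = zeta_3^(k*m), zeta_3 = exp(2*pi*i/3)):
  irrep \ class  {0} (size 1)  {1} (size 1)    {2} (size 1)  
  chi_0          1             1               1             
  chi_1          1             exp(2*I*pi/3)   exp(-2*I*pi/3)
  chi_2          1             exp(-2*I*pi/3)  exp(2*I*pi/3) 

Spot check: chi_2(2) = zeta_3^(2*2) = zeta_3^4 = exp(2*I*pi/3).

Derivation: Z/3Z is abelian, so all 3 irreducible complex representations are 1-dimensional. They are given by chi_k(m) = zeta_3^(k*m) for k = 0,...,2. Row orthogonality: sum_m chi_k(m) conj(chi_l(m)) = 3 * [k = l].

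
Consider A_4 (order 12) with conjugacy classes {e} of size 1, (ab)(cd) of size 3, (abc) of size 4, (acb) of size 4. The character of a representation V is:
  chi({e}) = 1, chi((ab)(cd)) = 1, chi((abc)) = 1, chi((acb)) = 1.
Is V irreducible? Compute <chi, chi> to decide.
Irreducible: <chi, chi> = 1.

Argument: <chi, chi> = (1/|G|) sum_C |C| * |chi(C)|^2 = (1/12)[1*|1|^2 + 3*|1|^2 + 4*|1|^2 + 4*|1|^2]
  = (1/12)[(1) + (3) + (4) + (4)] = 12/12 = 1.
(Exp terms are combined using exp(i*s)*conj(exp(i*t)) = exp(i*(s-t)), and sums of them are collapsed using the identity that for every m > 1 the m distinct m-th roots of unity sum to 0, e.g. 1 + exp(2*I*pi/3) + exp(-2*I*pi/3) = 0.)
A character is irreducible iff <chi, chi> = 1, so this representation is irreducible.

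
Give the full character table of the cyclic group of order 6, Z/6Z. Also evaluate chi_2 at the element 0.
Character table of Z/6Z (irreps indexed chi_0,...,chi_5 with chi_k(m) = zeta_6^(k*m), zeta_6 = exp(2*pi*i/6)):
  irrep \ class  {0} (size 1)  {1} (size 1)    {2} (size 1)    {3} (size 1)  {4} (size 1)    {5} (size 1)  
  chi_0          1             1               1               1             1               1             
  chi_1          1             exp(I*pi/3)     exp(2*I*pi/3)   -1            exp(-2*I*pi/3)  exp(-I*pi/3)  
  chi_2          1             exp(2*I*pi/3)   exp(-2*I*pi/3)  1             exp(2*I*pi/3)   exp(-2*I*pi/3)
  chi_3          1             -1              1               -1            1               -1            
  chi_4          1             exp(-2*I*pi/3)  exp(2*I*pi/3)   1             exp(-2*I*pi/3)  exp(2*I*pi/3) 
  chi_5          1             exp(-I*pi/3)    exp(-2*I*pi/3)  -1            exp(2*I*pi/3)   exp(I*pi/3)   

Spot check: chi_2(0) = zeta_6^(2*0) = zeta_6^0 = 1.

Explanation: Z/6Z is abelian, so all 6 irreducible complex representations are 1-dimensional. They are given by chi_k(m) = zeta_6^(k*m) for k = 0,...,5. Row orthogonality: sum_m chi_k(m) conj(chi_l(m)) = 6 * [k = l].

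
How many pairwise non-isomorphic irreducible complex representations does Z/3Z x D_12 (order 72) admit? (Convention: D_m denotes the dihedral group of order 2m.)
27

Why: The number of irreducible complex representations of a finite group equals its number of conjugacy classes. For a direct product, #classes(G x H) = #classes(G) * #classes(H). Z/3Z has 3 classes (abelian), D_12 has 9 classes, so 3 * 9 = 27, so Z/3Z x D_12 (order 72) has exactly 27 irreducible complex representations.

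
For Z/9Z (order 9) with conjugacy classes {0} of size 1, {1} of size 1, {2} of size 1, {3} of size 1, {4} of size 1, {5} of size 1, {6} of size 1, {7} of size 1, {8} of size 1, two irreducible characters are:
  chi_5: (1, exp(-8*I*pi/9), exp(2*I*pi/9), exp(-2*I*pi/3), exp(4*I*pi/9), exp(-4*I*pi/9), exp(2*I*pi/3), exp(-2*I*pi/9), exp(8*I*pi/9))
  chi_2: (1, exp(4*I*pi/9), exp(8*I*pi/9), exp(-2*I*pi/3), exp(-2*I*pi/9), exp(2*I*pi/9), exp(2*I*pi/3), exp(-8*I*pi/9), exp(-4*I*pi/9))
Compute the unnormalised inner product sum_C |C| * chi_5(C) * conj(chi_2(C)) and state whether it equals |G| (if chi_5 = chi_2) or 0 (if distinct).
Sum = 0; so <chi_5, chi_2> = 0 (distinct irreducibles are orthogonal).

Argument: Compute term by term over conjugacy classes (|C| * chi_5(C) * conj(chi_2(C))):
  1*(1)*conj(1) + 1*(exp(-8*I*pi/9))*conj(exp(4*I*pi/9)) + 1*(exp(2*I*pi/9))*conj(exp(8*I*pi/9)) + 1*(exp(-2*I*pi/3))*conj(exp(-2*I*pi/3)) + 1*(exp(4*I*pi/9))*conj(exp(-2*I*pi/9)) + 1*(exp(-4*I*pi/9))*conj(exp(2*I*pi/9)) + 1*(exp(2*I*pi/3))*conj(exp(2*I*pi/3)) + 1*(exp(-2*I*pi/9))*conj(exp(-8*I*pi/9)) + 1*(exp(8*I*pi/9))*conj(exp(-4*I*pi/9))
  = (1) + (exp(2*I*pi/3)) + (exp(-2*I*pi/3)) + (1) + (exp(2*I*pi/3)) + (exp(-2*I*pi/3)) + (1) + (exp(2*I*pi/3)) + (exp(-2*I*pi/3))
  = 0.
(Exp terms are combined using exp(i*s)*conj(exp(i*t)) = exp(i*(s-t)), and sums of them are collapsed using the identity that for every m > 1 the m distinct m-th roots of unity sum to 0, e.g. 1 + exp(2*I*pi/3) + exp(-2*I*pi/3) = 0.)
Dividing by |G| = 9 gives 0/9 = 0, matching the row-orthogonality relation <chi_5, chi_2> = [chi_5 = chi_2].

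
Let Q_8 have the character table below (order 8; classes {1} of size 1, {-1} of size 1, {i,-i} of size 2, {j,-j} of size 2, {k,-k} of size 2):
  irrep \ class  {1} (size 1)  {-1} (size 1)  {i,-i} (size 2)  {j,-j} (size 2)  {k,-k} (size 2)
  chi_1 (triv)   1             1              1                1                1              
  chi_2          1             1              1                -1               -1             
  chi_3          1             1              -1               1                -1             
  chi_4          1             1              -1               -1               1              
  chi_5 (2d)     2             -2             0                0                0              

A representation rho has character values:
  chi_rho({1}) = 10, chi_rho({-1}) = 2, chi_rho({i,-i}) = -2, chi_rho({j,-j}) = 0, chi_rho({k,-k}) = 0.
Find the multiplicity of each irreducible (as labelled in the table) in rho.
Multiplicities: chi_1: 1, chi_2: 1, chi_3: 2, chi_4: 2, chi_5: 2.

Justification: Use <chi_rho, chi> = (1/|G|) sum_C |C| * chi_rho(C) * conj(chi(C)) with |G| = 8 for each irreducible chi in the table:
  <chi_rho, chi_1> = (1/8)[1*(10)*conj(1) + 1*(2)*conj(1) + 2*(-2)*conj(1) + 2*(0)*conj(1) + 2*(0)*conj(1)]
      = (1/8)[(10) + (2) + (-4) + (0) + (0)] = 8/8 = 1
  <chi_rho, chi_2> = (1/8)[1*(10)*conj(1) + 1*(2)*conj(1) + 2*(-2)*conj(1) + 2*(0)*conj(-1) + 2*(0)*conj(-1)]
      = (1/8)[(10) + (2) + (-4) + (0) + (0)] = 8/8 = 1
  <chi_rho, chi_3> = (1/8)[1*(10)*conj(1) + 1*(2)*conj(1) + 2*(-2)*conj(-1) + 2*(0)*conj(1) + 2*(0)*conj(-1)]
      = (1/8)[(10) + (2) + (4) + (0) + (0)] = 16/8 = 2
  <chi_rho, chi_4> = (1/8)[1*(10)*conj(1) + 1*(2)*conj(1) + 2*(-2)*conj(-1) + 2*(0)*conj(-1) + 2*(0)*conj(1)]
      = (1/8)[(10) + (2) + (4) + (0) + (0)] = 16/8 = 2
  <chi_rho, chi_5> = (1/8)[1*(10)*conj(2) + 1*(2)*conj(-2) + 2*(-2)*conj(0) + 2*(0)*conj(0) + 2*(0)*conj(0)]
      = (1/8)[(20) + (-4) + (0) + (0) + (0)] = 16/8 = 2
Dimension check: dim(rho) = sum (mult * dim) = 1*1 + 1*1 + 2*1 + 2*1 + 2*2 = 10 = chi_rho(e) = 10.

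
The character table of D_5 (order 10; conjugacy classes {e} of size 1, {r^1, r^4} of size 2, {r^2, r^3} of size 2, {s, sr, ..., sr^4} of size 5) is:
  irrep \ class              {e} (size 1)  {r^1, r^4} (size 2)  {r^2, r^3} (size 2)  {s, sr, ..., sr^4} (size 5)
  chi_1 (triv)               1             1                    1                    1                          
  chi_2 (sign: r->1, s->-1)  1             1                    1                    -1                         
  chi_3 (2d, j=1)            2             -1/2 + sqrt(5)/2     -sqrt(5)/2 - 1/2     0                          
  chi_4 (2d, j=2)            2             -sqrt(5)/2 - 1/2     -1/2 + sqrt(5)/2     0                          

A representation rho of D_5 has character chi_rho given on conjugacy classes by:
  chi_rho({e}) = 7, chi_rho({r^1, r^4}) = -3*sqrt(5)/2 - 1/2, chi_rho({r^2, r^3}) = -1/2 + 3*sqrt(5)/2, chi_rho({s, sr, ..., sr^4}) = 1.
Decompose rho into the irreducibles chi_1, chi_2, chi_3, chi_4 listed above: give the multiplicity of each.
Multiplicities: chi_1: 1, chi_2: 0, chi_3: 0, chi_4: 3.

Details: Use <chi_rho, chi> = (1/|G|) sum_C |C| * chi_rho(C) * conj(chi(C)) with |G| = 10 for each irreducible chi in the table:
  <chi_rho, chi_1> = (1/10)[1*(7)*conj(1) + 2*(-3*sqrt(5)/2 - 1/2)*conj(1) + 2*(-1/2 + 3*sqrt(5)/2)*conj(1) + 5*(1)*conj(1)]
      = (1/10)[(7) + (-3*sqrt(5) - 1) + (-1 + 3*sqrt(5)) + (5)] = 10/10 = 1
  <chi_rho, chi_2> = (1/10)[1*(7)*conj(1) + 2*(-3*sqrt(5)/2 - 1/2)*conj(1) + 2*(-1/2 + 3*sqrt(5)/2)*conj(1) + 5*(1)*conj(-1)]
      = (1/10)[(7) + (-3*sqrt(5) - 1) + (-1 + 3*sqrt(5)) + (-5)] = 0/10 = 0
  <chi_rho, chi_3> = (1/10)[1*(7)*conj(2) + 2*(-3*sqrt(5)/2 - 1/2)*conj(-1/2 + sqrt(5)/2) + 2*(-1/2 + 3*sqrt(5)/2)*conj(-sqrt(5)/2 - 1/2) + 5*(1)*conj(0)]
      = (1/10)[(14) + (-7 + sqrt(5)) + (-7 - sqrt(5)) + (0)] = 0/10 = 0
  <chi_rho, chi_4> = (1/10)[1*(7)*conj(2) + 2*(-3*sqrt(5)/2 - 1/2)*conj(-sqrt(5)/2 - 1/2) + 2*(-1/2 + 3*sqrt(5)/2)*conj(-1/2 + sqrt(5)/2) + 5*(1)*conj(0)]
      = (1/10)[(14) + (2*sqrt(5) + 8) + (8 - 2*sqrt(5)) + (0)] = 30/10 = 3
Dimension check: dim(rho) = sum (mult * dim) = 1*1 + 0*1 + 0*2 + 3*2 = 7 = chi_rho(e) = 7.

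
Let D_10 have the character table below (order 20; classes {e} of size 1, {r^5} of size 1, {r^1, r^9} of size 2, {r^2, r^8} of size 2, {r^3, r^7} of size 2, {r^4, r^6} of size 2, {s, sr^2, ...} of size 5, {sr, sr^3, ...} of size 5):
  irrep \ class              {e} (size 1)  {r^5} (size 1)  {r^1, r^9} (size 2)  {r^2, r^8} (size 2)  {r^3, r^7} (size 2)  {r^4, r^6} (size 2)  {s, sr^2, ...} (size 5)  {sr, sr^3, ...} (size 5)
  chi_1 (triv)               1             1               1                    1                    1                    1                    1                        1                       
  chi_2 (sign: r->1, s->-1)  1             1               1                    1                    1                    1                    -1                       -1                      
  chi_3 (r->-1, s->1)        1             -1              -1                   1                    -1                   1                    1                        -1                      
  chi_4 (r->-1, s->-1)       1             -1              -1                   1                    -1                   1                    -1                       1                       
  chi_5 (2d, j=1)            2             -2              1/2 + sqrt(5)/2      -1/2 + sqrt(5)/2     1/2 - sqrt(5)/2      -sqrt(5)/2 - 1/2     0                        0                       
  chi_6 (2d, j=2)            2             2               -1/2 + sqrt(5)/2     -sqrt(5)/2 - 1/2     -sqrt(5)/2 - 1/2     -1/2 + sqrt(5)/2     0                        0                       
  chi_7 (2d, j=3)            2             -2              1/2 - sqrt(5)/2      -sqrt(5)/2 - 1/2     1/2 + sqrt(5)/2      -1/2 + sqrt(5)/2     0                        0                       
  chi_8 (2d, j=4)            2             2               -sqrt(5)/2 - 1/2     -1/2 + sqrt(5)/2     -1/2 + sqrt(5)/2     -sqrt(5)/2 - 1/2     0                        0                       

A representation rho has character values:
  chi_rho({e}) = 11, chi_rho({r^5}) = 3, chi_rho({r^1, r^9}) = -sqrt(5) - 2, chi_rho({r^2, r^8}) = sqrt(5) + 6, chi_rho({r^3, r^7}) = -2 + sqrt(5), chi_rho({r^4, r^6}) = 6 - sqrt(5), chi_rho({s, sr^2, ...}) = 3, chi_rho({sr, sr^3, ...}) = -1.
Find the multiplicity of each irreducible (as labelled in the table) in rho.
Multiplicities: chi_1: 2, chi_2: 1, chi_3: 3, chi_4: 1, chi_5: 0, chi_6: 0, chi_7: 0, chi_8: 2.

Details: Use <chi_rho, chi> = (1/|G|) sum_C |C| * chi_rho(C) * conj(chi(C)) with |G| = 20 for each irreducible chi in the table:
  <chi_rho, chi_1> = (1/20)[1*(11)*conj(1) + 1*(3)*conj(1) + 2*(-sqrt(5) - 2)*conj(1) + 2*(sqrt(5) + 6)*conj(1) + 2*(-2 + sqrt(5))*conj(1) + 2*(6 - sqrt(5))*conj(1) + 5*(3)*conj(1) + 5*(-1)*conj(1)]
      = (1/20)[(11) + (3) + (-2*sqrt(5) - 4) + (2*sqrt(5) + 12) + (-4 + 2*sqrt(5)) + (12 - 2*sqrt(5)) + (15) + (-5)] = 40/20 = 2
  <chi_rho, chi_2> = (1/20)[1*(11)*conj(1) + 1*(3)*conj(1) + 2*(-sqrt(5) - 2)*conj(1) + 2*(sqrt(5) + 6)*conj(1) + 2*(-2 + sqrt(5))*conj(1) + 2*(6 - sqrt(5))*conj(1) + 5*(3)*conj(-1) + 5*(-1)*conj(-1)]
      = (1/20)[(11) + (3) + (-2*sqrt(5) - 4) + (2*sqrt(5) + 12) + (-4 + 2*sqrt(5)) + (12 - 2*sqrt(5)) + (-15) + (5)] = 20/20 = 1
  <chi_rho, chi_3> = (1/20)[1*(11)*conj(1) + 1*(3)*conj(-1) + 2*(-sqrt(5) - 2)*conj(-1) + 2*(sqrt(5) + 6)*conj(1) + 2*(-2 + sqrt(5))*conj(-1) + 2*(6 - sqrt(5))*conj(1) + 5*(3)*conj(1) + 5*(-1)*conj(-1)]
      = (1/20)[(11) + (-3) + (4 + 2*sqrt(5)) + (2*sqrt(5) + 12) + (4 - 2*sqrt(5)) + (12 - 2*sqrt(5)) + (15) + (5)] = 60/20 = 3
  <chi_rho, chi_4> = (1/20)[1*(11)*conj(1) + 1*(3)*conj(-1) + 2*(-sqrt(5) - 2)*conj(-1) + 2*(sqrt(5) + 6)*conj(1) + 2*(-2 + sqrt(5))*conj(-1) + 2*(6 - sqrt(5))*conj(1) + 5*(3)*conj(-1) + 5*(-1)*conj(1)]
      = (1/20)[(11) + (-3) + (4 + 2*sqrt(5)) + (2*sqrt(5) + 12) + (4 - 2*sqrt(5)) + (12 - 2*sqrt(5)) + (-15) + (-5)] = 20/20 = 1
  <chi_rho, chi_5> = (1/20)[1*(11)*conj(2) + 1*(3)*conj(-2) + 2*(-sqrt(5) - 2)*conj(1/2 + sqrt(5)/2) + 2*(sqrt(5) + 6)*conj(-1/2 + sqrt(5)/2) + 2*(-2 + sqrt(5))*conj(1/2 - sqrt(5)/2) + 2*(6 - sqrt(5))*conj(-sqrt(5)/2 - 1/2) + 5*(3)*conj(0) + 5*(-1)*conj(0)]
      = (1/20)[(22) + (-6) + (-7 - 3*sqrt(5)) + (-1 + 5*sqrt(5)) + (-7 + 3*sqrt(5)) + (-5*sqrt(5) - 1) + (0) + (0)] = 0/20 = 0
  <chi_rho, chi_6> = (1/20)[1*(11)*conj(2) + 1*(3)*conj(2) + 2*(-sqrt(5) - 2)*conj(-1/2 + sqrt(5)/2) + 2*(sqrt(5) + 6)*conj(-sqrt(5)/2 - 1/2) + 2*(-2 + sqrt(5))*conj(-sqrt(5)/2 - 1/2) + 2*(6 - sqrt(5))*conj(-1/2 + sqrt(5)/2) + 5*(3)*conj(0) + 5*(-1)*conj(0)]
      = (1/20)[(22) + (6) + (-3 - sqrt(5)) + (-7*sqrt(5) - 11) + (-3 + sqrt(5)) + (-11 + 7*sqrt(5)) + (0) + (0)] = 0/20 = 0
  <chi_rho, chi_7> = (1/20)[1*(11)*conj(2) + 1*(3)*conj(-2) + 2*(-sqrt(5) - 2)*conj(1/2 - sqrt(5)/2) + 2*(sqrt(5) + 6)*conj(-sqrt(5)/2 - 1/2) + 2*(-2 + sqrt(5))*conj(1/2 + sqrt(5)/2) + 2*(6 - sqrt(5))*conj(-1/2 + sqrt(5)/2) + 5*(3)*conj(0) + 5*(-1)*conj(0)]
      = (1/20)[(22) + (-6) + (sqrt(5) + 3) + (-7*sqrt(5) - 11) + (3 - sqrt(5)) + (-11 + 7*sqrt(5)) + (0) + (0)] = 0/20 = 0
  <chi_rho, chi_8> = (1/20)[1*(11)*conj(2) + 1*(3)*conj(2) + 2*(-sqrt(5) - 2)*conj(-sqrt(5)/2 - 1/2) + 2*(sqrt(5) + 6)*conj(-1/2 + sqrt(5)/2) + 2*(-2 + sqrt(5))*conj(-1/2 + sqrt(5)/2) + 2*(6 - sqrt(5))*conj(-sqrt(5)/2 - 1/2) + 5*(3)*conj(0) + 5*(-1)*conj(0)]
      = (1/20)[(22) + (6) + (3*sqrt(5) + 7) + (-1 + 5*sqrt(5)) + (7 - 3*sqrt(5)) + (-5*sqrt(5) - 1) + (0) + (0)] = 40/20 = 2
Dimension check: dim(rho) = sum (mult * dim) = 2*1 + 1*1 + 3*1 + 1*1 + 0*2 + 0*2 + 0*2 + 2*2 = 11 = chi_rho(e) = 11.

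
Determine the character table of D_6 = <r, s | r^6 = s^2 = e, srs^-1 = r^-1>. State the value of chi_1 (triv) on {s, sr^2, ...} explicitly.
Conjugacy classes: {e} of size 1, {r^3} of size 1, {r^1, r^5} of size 2, {r^2, r^4} of size 2, {s, sr^2, ...} of size 3, {sr, sr^3, ...} of size 3.
Character table:
  irrep \ class              {e} (size 1)  {r^3} (size 1)  {r^1, r^5} (size 2)  {r^2, r^4} (size 2)  {s, sr^2, ...} (size 3)  {sr, sr^3, ...} (size 3)
  chi_1 (triv)               1             1               1                    1                    1                        1                       
  chi_2 (sign: r->1, s->-1)  1             1               1                    1                    -1                       -1                      
  chi_3 (r->-1, s->1)        1             -1              -1                   1                    1                        -1                      
  chi_4 (r->-1, s->-1)       1             -1              -1                   1                    -1                       1                       
  chi_5 (2d, j=1)            2             -2              1                    -1                   0                        0                       
  chi_6 (2d, j=2)            2             2               -1                   -1                   0                        0                       

Spot check: chi_1 (triv) on {s, sr^2, ...} = 1.

Argument: D_6 has order 2*6 = 12 with 6 conjugacy classes, hence 6 irreducibles. Sum of squared dims 1 + 1 + 1 + 1 + 4 + 4 = 12 = |G|. Linear characters come from the abelianisation; the 2-dimensional irreps have character r^k -> 2*cos(2*pi*j*k/6), reflections -> 0.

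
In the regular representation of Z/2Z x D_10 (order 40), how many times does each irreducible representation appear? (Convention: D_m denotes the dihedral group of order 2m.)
Each irreducible V_i of dimension d_i appears with multiplicity d_i, i.e. rho_reg = (direct sum over all irreducibles V_i) d_i V_i. The irreducible dimensions for Z/2Z x D_10 are 1, 1, 1, 1, 1, 1, 1, 1, 2, 2, 2, 2, 2, 2, 2, 2: 8 irreducibles of dimension 1, each with multiplicity 1; 8 irreducibles of dimension 2, each with multiplicity 2. Total dimension 8*1*1 + 8*2*2 = 40 = |G|.

Argument: General theorem: in the regular representation of a finite group G, each irreducible appears with multiplicity equal to its dimension. Check: dim(rho_reg) = sum d_i^2 = 1 + 1 + 1 + 1 + 1 + 1 + 1 + 1 + 4 + 4 + 4 + 4 + 4 + 4 + 4 + 4 = 40 = |G|.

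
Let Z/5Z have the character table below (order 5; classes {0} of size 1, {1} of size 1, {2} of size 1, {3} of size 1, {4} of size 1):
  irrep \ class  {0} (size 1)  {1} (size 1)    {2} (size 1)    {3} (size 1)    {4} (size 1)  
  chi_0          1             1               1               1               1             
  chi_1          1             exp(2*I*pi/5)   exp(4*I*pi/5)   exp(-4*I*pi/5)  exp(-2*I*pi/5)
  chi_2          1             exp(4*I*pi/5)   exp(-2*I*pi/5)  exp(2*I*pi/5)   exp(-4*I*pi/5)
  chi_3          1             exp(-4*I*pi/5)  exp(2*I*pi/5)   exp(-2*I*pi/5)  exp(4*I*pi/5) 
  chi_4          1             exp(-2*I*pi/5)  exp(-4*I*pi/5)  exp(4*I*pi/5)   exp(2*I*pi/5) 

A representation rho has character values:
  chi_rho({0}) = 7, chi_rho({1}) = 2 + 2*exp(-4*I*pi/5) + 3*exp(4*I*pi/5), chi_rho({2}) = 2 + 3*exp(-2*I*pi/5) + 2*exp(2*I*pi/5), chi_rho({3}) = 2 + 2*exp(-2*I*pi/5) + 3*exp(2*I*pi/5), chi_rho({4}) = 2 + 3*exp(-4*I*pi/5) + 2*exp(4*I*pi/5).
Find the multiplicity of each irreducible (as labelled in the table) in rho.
Multiplicities: chi_0: 2, chi_1: 0, chi_2: 3, chi_3: 2, chi_4: 0.

Reasoning: Use <chi_rho, chi> = (1/|G|) sum_C |C| * chi_rho(C) * conj(chi(C)) with |G| = 5 for each irreducible chi in the table:
  <chi_rho, chi_0> = (1/5)[1*(7)*conj(1) + 1*(2 + 2*exp(-4*I*pi/5) + 3*exp(4*I*pi/5))*conj(1) + 1*(2 + 3*exp(-2*I*pi/5) + 2*exp(2*I*pi/5))*conj(1) + 1*(2 + 2*exp(-2*I*pi/5) + 3*exp(2*I*pi/5))*conj(1) + 1*(2 + 3*exp(-4*I*pi/5) + 2*exp(4*I*pi/5))*conj(1)]
      = (1/5)[(7) + (2 + 2*exp(-4*I*pi/5) + 3*exp(4*I*pi/5)) + (2 + 3*exp(-2*I*pi/5) + 2*exp(2*I*pi/5)) + (2 + 2*exp(-2*I*pi/5) + 3*exp(2*I*pi/5)) + (2 + 3*exp(-4*I*pi/5) + 2*exp(4*I*pi/5))] = 10/5 = 2
  <chi_rho, chi_1> = (1/5)[1*(7)*conj(1) + 1*(2 + 2*exp(-4*I*pi/5) + 3*exp(4*I*pi/5))*conj(exp(2*I*pi/5)) + 1*(2 + 3*exp(-2*I*pi/5) + 2*exp(2*I*pi/5))*conj(exp(4*I*pi/5)) + 1*(2 + 2*exp(-2*I*pi/5) + 3*exp(2*I*pi/5))*conj(exp(-4*I*pi/5)) + 1*(2 + 3*exp(-4*I*pi/5) + 2*exp(4*I*pi/5))*conj(exp(-2*I*pi/5))]
      = (1/5)[(7) + (2*exp(-2*I*pi/5) + 2*exp(4*I*pi/5) + 3*exp(2*I*pi/5)) + (2*exp(-2*I*pi/5) + 2*exp(-4*I*pi/5) + 3*exp(4*I*pi/5)) + (3*exp(-4*I*pi/5) + 2*exp(4*I*pi/5) + 2*exp(2*I*pi/5)) + (3*exp(-2*I*pi/5) + 2*exp(-4*I*pi/5) + 2*exp(2*I*pi/5))] = 0/5 = 0
  <chi_rho, chi_2> = (1/5)[1*(7)*conj(1) + 1*(2 + 2*exp(-4*I*pi/5) + 3*exp(4*I*pi/5))*conj(exp(4*I*pi/5)) + 1*(2 + 3*exp(-2*I*pi/5) + 2*exp(2*I*pi/5))*conj(exp(-2*I*pi/5)) + 1*(2 + 2*exp(-2*I*pi/5) + 3*exp(2*I*pi/5))*conj(exp(2*I*pi/5)) + 1*(2 + 3*exp(-4*I*pi/5) + 2*exp(4*I*pi/5))*conj(exp(-4*I*pi/5))]
      = (1/5)[(7) + (3 + 2*exp(-4*I*pi/5) + 2*exp(2*I*pi/5)) + (3 + 2*exp(4*I*pi/5) + 2*exp(2*I*pi/5)) + (3 + 2*exp(-2*I*pi/5) + 2*exp(-4*I*pi/5)) + (3 + 2*exp(-2*I*pi/5) + 2*exp(4*I*pi/5))] = 15/5 = 3
  <chi_rho, chi_3> = (1/5)[1*(7)*conj(1) + 1*(2 + 2*exp(-4*I*pi/5) + 3*exp(4*I*pi/5))*conj(exp(-4*I*pi/5)) + 1*(2 + 3*exp(-2*I*pi/5) + 2*exp(2*I*pi/5))*conj(exp(2*I*pi/5)) + 1*(2 + 2*exp(-2*I*pi/5) + 3*exp(2*I*pi/5))*conj(exp(-2*I*pi/5)) + 1*(2 + 3*exp(-4*I*pi/5) + 2*exp(4*I*pi/5))*conj(exp(4*I*pi/5))]
      = (1/5)[(7) + (2 + 3*exp(-2*I*pi/5) + 2*exp(4*I*pi/5)) + (2 + 2*exp(-2*I*pi/5) + 3*exp(-4*I*pi/5)) + (2 + 3*exp(4*I*pi/5) + 2*exp(2*I*pi/5)) + (2 + 2*exp(-4*I*pi/5) + 3*exp(2*I*pi/5))] = 10/5 = 2
  <chi_rho, chi_4> = (1/5)[1*(7)*conj(1) + 1*(2 + 2*exp(-4*I*pi/5) + 3*exp(4*I*pi/5))*conj(exp(-2*I*pi/5)) + 1*(2 + 3*exp(-2*I*pi/5) + 2*exp(2*I*pi/5))*conj(exp(-4*I*pi/5)) + 1*(2 + 2*exp(-2*I*pi/5) + 3*exp(2*I*pi/5))*conj(exp(4*I*pi/5)) + 1*(2 + 3*exp(-4*I*pi/5) + 2*exp(4*I*pi/5))*conj(exp(2*I*pi/5))]
      = (1/5)[(7) + (2*exp(-2*I*pi/5) + 3*exp(-4*I*pi/5) + 2*exp(2*I*pi/5)) + (2*exp(-4*I*pi/5) + 2*exp(4*I*pi/5) + 3*exp(2*I*pi/5)) + (3*exp(-2*I*pi/5) + 2*exp(-4*I*pi/5) + 2*exp(4*I*pi/5)) + (2*exp(-2*I*pi/5) + 3*exp(4*I*pi/5) + 2*exp(2*I*pi/5))] = 0/5 = 0
(Exp terms are combined using exp(i*s)*conj(exp(i*t)) = exp(i*(s-t)), and sums of them are collapsed using the identity that for every m > 1 the m distinct m-th roots of unity sum to 0, e.g. 1 + exp(2*I*pi/3) + exp(-2*I*pi/3) = 0.)
Dimension check: dim(rho) = sum (mult * dim) = 2*1 + 0*1 + 3*1 + 2*1 + 0*1 = 7 = chi_rho(e) = 7.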